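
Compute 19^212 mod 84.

25

212 in binary is 11010100, i.e. 212 = 128 + 64 + 16 + 4.
19^1 ≡ 19 (mod 84)
19^2 ≡ 19^2 = 361 ≡ 25 (mod 84)
19^4 ≡ 25^2 = 625 ≡ 37 (mod 84)
19^8 ≡ 37^2 = 1369 ≡ 25 (mod 84)
19^16 ≡ 25^2 = 625 ≡ 37 (mod 84)
19^32 ≡ 37^2 = 1369 ≡ 25 (mod 84)
19^64 ≡ 25^2 = 625 ≡ 37 (mod 84)
19^128 ≡ 37^2 = 1369 ≡ 25 (mod 84)
19^212 = 19^128 × 19^64 × 19^16 × 19^4 ≡ 25 × 37 × 37 × 37 (mod 84).
Accumulate the product:
25 × 37 = 925 ≡ 1
1 × 37 = 37
37 × 37 = 1369 ≡ 25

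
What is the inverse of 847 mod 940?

283

By the extended Euclidean algorithm:
940 = 1×847 + 93
847 = 9×93 + 10
93 = 9×10 + 3
10 = 3×3 + 1
3 = 3×1 + 0
gcd(847, 940) = 1, so the inverse exists.
Bézout: 1 = −255×940 + 283×847.
So 847⁻¹ ≡ 283 (mod 940).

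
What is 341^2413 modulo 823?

330

341^1 ≡ 341 (mod 823)
341^2 ≡ 341^2 = 116281 ≡ 238 (mod 823)
341^4 ≡ 238^2 = 56644 ≡ 680 (mod 823)
341^8 ≡ 680^2 = 462400 ≡ 697 (mod 823)
341^16 ≡ 697^2 = 485809 ≡ 239 (mod 823)
341^32 ≡ 239^2 = 57121 ≡ 334 (mod 823)
341^64 ≡ 334^2 = 111556 ≡ 451 (mod 823)
341^128 ≡ 451^2 = 203401 ≡ 120 (mod 823)
341^256 ≡ 120^2 = 14400 ≡ 409 (mod 823)
341^512 ≡ 409^2 = 167281 ≡ 212 (mod 823)
341^1024 ≡ 212^2 = 44944 ≡ 502 (mod 823)
341^2048 ≡ 502^2 = 252004 ≡ 166 (mod 823)
341^2413 = 341^2048 × 341^256 × 341^64 × 341^32 × 341^8 × 341^4 × 341^1 ≡ 166 × 409 × 451 × 334 × 697 × 680 × 341 (mod 823).
Accumulate the product:
166 × 409 = 67894 ≡ 408
408 × 451 = 184008 ≡ 479
479 × 334 = 159986 ≡ 324
324 × 697 = 225828 ≡ 326
326 × 680 = 221680 ≡ 293
293 × 341 = 99913 ≡ 330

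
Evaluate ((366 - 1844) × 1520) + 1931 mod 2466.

1897

366 - 1844 = -1478 ≡ 988 (mod 2466)
988 × 1520 = 1501760 ≡ 2432 (mod 2466)
2432 + 1931 = 4363 ≡ 1897 (mod 2466)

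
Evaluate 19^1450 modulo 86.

1450 in binary is 10110101010, i.e. 1450 = 1024 + 256 + 128 + 32 + 8 + 2.
19^1 ≡ 19 (mod 86)
19^2 ≡ 19^2 = 361 ≡ 17 (mod 86)
19^4 ≡ 17^2 = 289 ≡ 31 (mod 86)
19^8 ≡ 31^2 = 961 ≡ 15 (mod 86)
19^16 ≡ 15^2 = 225 ≡ 53 (mod 86)
19^32 ≡ 53^2 = 2809 ≡ 57 (mod 86)
19^64 ≡ 57^2 = 3249 ≡ 67 (mod 86)
19^128 ≡ 67^2 = 4489 ≡ 17 (mod 86)
19^256 ≡ 17^2 = 289 ≡ 31 (mod 86)
19^512 ≡ 31^2 = 961 ≡ 15 (mod 86)
19^1024 ≡ 15^2 = 225 ≡ 53 (mod 86)
19^1450 = 19^1024 · 19^256 · 19^128 · 19^32 · 19^8 · 19^2 ≡ 53 · 31 · 17 · 57 · 15 · 17 (mod 86).
Accumulate the product:
53 · 31 = 1643 ≡ 9
9 · 17 = 153 ≡ 67
67 · 57 = 3819 ≡ 35
35 · 15 = 525 ≡ 9
9 · 17 = 153 ≡ 67

67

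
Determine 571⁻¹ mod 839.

Apply the Euclidean algorithm and back-substitute:
839 = 1·571 + 268
571 = 2·268 + 35
268 = 7·35 + 23
35 = 1·23 + 12
23 = 1·12 + 11
12 = 1·11 + 1
11 = 11·1 + 0
gcd(571, 839) = 1, so the inverse exists.
Back-substitute for 1:
1 = 1·12 − 1·11
  = −1·23 + 2·12
  = 2·35 − 3·23
  = −3·268 + 23·35
  = 23·571 − 49·268
  = −49·839 + 72·571
So 571⁻¹ ≡ 72 (mod 839).

72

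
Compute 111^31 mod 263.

111^1 ≡ 111 (mod 263)
111^2 ≡ 111^2 = 12321 ≡ 223 (mod 263)
111^4 ≡ 223^2 = 49729 ≡ 22 (mod 263)
111^8 ≡ 22^2 = 484 ≡ 221 (mod 263)
111^16 ≡ 221^2 = 48841 ≡ 186 (mod 263)
111^31 = 111^16 * 111^8 * 111^4 * 111^2 * 111^1 ≡ 186 * 221 * 22 * 223 * 111 (mod 263).
Accumulate the product:
186 * 221 = 41106 ≡ 78
78 * 22 = 1716 ≡ 138
138 * 223 = 30774 ≡ 3
3 * 111 = 333 ≡ 70

70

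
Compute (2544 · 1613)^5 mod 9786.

5562

2544 · 1613 = 4103472 ≡ 3138 (mod 9786)
(3138)^5 ≡ 5562 (mod 9786)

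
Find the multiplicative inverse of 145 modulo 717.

628

Apply the Euclidean algorithm and back-substitute:
717 = 4*145 + 137
145 = 1*137 + 8
137 = 17*8 + 1
8 = 8*1 + 0
gcd(145, 717) = 1, so the inverse exists.
Back-substitute for 1:
1 = 1*137 − 17*8
  = −17*145 + 18*137
  = 18*717 − 89*145
So 145⁻¹ ≡ −89 ≡ 628 (mod 717).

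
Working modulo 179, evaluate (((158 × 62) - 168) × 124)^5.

158 × 62 = 9796 ≡ 130 (mod 179)
130 - 168 = -38 ≡ 141 (mod 179)
141 × 124 = 17484 ≡ 121 (mod 179)
(121)^5 ≡ 74 (mod 179)

74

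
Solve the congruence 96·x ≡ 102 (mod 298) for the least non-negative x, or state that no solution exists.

gcd(96, 298) = 2, and 2 | 102, so solutions exist.
Divide through by 2: 48·x ≡ 51 mod 149.
48⁻¹ ≡ 59 (mod 149).
x ≡ 59·51 ≡ 29 (mod 149).
The smallest non-negative solution is x = 29.

29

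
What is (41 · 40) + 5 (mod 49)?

28

41 · 40 = 1640 ≡ 23 (mod 49)
23 + 5 = 28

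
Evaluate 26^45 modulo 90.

26

45 in binary is 101101, i.e. 45 = 32 + 8 + 4 + 1.
26^1 ≡ 26 (mod 90)
26^2 ≡ 26^2 = 676 ≡ 46 (mod 90)
26^4 ≡ 46^2 = 2116 ≡ 46 (mod 90)
26^8 ≡ 46^2 = 2116 ≡ 46 (mod 90)
26^16 ≡ 46^2 = 2116 ≡ 46 (mod 90)
26^32 ≡ 46^2 = 2116 ≡ 46 (mod 90)
26^45 = 26^32 · 26^8 · 26^4 · 26^1 ≡ 46 · 46 · 46 · 26 (mod 90).
Accumulate the product:
46 · 46 = 2116 ≡ 46
46 · 46 = 2116 ≡ 46
46 · 26 = 1196 ≡ 26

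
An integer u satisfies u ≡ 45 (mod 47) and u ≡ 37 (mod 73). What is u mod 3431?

47⁻¹ mod 73: 47·14 ≡ 1 (mod 73), so 47⁻¹ ≡ 14.
u = 45 + 47·((37 − 45)·14 mod 73) = 45 + 47·34 = 1643.

1643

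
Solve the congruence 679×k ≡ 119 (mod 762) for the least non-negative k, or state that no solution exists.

173

gcd(679, 762) = 1, so a unique solution mod 762 exists.
679⁻¹ ≡ 661 (mod 762).
k ≡ 661×119 ≡ 173 (mod 762).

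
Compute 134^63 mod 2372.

By square-and-multiply:
63 in binary is 111111, i.e. 63 = 32 + 16 + 8 + 4 + 2 + 1.
134^1 ≡ 134 (mod 2372)
134^2 ≡ 134^2 = 17956 ≡ 1352 (mod 2372)
134^4 ≡ 1352^2 = 1827904 ≡ 1464 (mod 2372)
134^8 ≡ 1464^2 = 2143296 ≡ 1380 (mod 2372)
134^16 ≡ 1380^2 = 1904400 ≡ 2056 (mod 2372)
134^32 ≡ 2056^2 = 4227136 ≡ 232 (mod 2372)
134^63 = 134^32 · 134^16 · 134^8 · 134^4 · 134^2 · 134^1 ≡ 232 · 2056 · 1380 · 1464 · 1352 · 134 (mod 2372).
Accumulate the product:
232 · 2056 = 476992 ≡ 220
220 · 1380 = 303600 ≡ 2356
2356 · 1464 = 3449184 ≡ 296
296 · 1352 = 400192 ≡ 1696
1696 · 134 = 227264 ≡ 1924

1924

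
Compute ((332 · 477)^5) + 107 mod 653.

332 · 477 = 158364 ≡ 338 (mod 653)
(338)^5 ≡ 277 (mod 653)
277 + 107 = 384

384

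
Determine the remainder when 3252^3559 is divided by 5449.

By square-and-multiply:
3559 in binary is 110111100111, i.e. 3559 = 2048 + 1024 + 256 + 128 + 64 + 32 + 4 + 2 + 1.
3252^1 ≡ 3252 (mod 5449)
3252^2 ≡ 3252^2 = 10575504 ≡ 4444 (mod 5449)
3252^4 ≡ 4444^2 = 19749136 ≡ 1960 (mod 5449)
3252^8 ≡ 1960^2 = 3841600 ≡ 55 (mod 5449)
3252^16 ≡ 55^2 = 3025 (mod 5449)
3252^32 ≡ 3025^2 = 9150625 ≡ 1754 (mod 5449)
3252^64 ≡ 1754^2 = 3076516 ≡ 3280 (mod 5449)
3252^128 ≡ 3280^2 = 10758400 ≡ 2074 (mod 5449)
3252^256 ≡ 2074^2 = 4301476 ≡ 2215 (mod 5449)
3252^512 ≡ 2215^2 = 4906225 ≡ 2125 (mod 5449)
3252^1024 ≡ 2125^2 = 4515625 ≡ 3853 (mod 5449)
3252^2048 ≡ 3853^2 = 14845609 ≡ 2533 (mod 5449)
3252^3559 = 3252^2048 · 3252^1024 · 3252^256 · 3252^128 · 3252^64 · 3252^32 · 3252^4 · 3252^2 · 3252^1 ≡ 2533 · 3853 · 2215 · 2074 · 3280 · 1754 · 1960 · 4444 · 3252 (mod 5449).
Accumulate the product:
2533 · 3853 = 9759649 ≡ 490
490 · 2215 = 1085350 ≡ 999
999 · 2074 = 2071926 ≡ 1306
1306 · 3280 = 4283680 ≡ 766
766 · 1754 = 1343564 ≡ 3110
3110 · 1960 = 6095600 ≡ 3618
3618 · 4444 = 16078392 ≡ 3842
3842 · 3252 = 12494184 ≡ 5076

5076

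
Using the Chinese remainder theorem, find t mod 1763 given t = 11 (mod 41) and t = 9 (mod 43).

41⁻¹ mod 43: 41*21 ≡ 1 (mod 43), so 41⁻¹ ≡ 21.
t = 11 + 41*((9 − 11)*21 mod 43) = 11 + 41*1 = 52.

52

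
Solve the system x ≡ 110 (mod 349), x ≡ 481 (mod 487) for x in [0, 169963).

49668

349⁻¹ mod 487: 349·427 ≡ 1 (mod 487), so 349⁻¹ ≡ 427.
x = 110 + 349·((481 − 110)·427 mod 487) = 110 + 349·142 = 49668.
Check: 49668 mod 349 = 110, 49668 mod 487 = 481. ✓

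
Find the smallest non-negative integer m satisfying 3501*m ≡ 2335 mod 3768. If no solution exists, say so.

no solution

gcd(3501, 3768) = 3, and 3 does not divide 2335.
So the congruence has no solution.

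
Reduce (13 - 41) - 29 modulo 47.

37

13 - 41 = -28 ≡ 19 (mod 47)
19 - 29 = -10 ≡ 37 (mod 47)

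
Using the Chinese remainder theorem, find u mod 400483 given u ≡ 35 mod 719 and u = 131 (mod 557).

104290

719⁻¹ mod 557: 719·251 ≡ 1 (mod 557), so 719⁻¹ ≡ 251.
u = 35 + 719·((131 − 35)·251 mod 557) = 35 + 719·145 = 104290.
Check: 104290 mod 719 = 35, 104290 mod 557 = 131. ✓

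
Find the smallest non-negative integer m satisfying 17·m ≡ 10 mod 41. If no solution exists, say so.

gcd(17, 41) = 1, so a unique solution mod 41 exists.
17⁻¹ ≡ 29 (mod 41).
m ≡ 29·10 ≡ 3 (mod 41).

3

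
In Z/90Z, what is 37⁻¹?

Apply the Euclidean algorithm and back-substitute:
90 = 2×37 + 16
37 = 2×16 + 5
16 = 3×5 + 1
5 = 5×1 + 0
gcd(37, 90) = 1, so the inverse exists.
Bézout: 1 = 7×90 − 17×37.
So 37⁻¹ ≡ −17 ≡ 73 (mod 90).

73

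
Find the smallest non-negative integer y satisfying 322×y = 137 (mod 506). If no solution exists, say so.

gcd(322, 506) = 46, and 46 does not divide 137.
So the congruence has no solution.

no solution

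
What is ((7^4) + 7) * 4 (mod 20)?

(7)^4 ≡ 1 (mod 20)
1 + 7 = 8
8 * 4 = 32 ≡ 12 (mod 20)

12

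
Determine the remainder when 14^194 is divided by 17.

9

194 in binary is 11000010, i.e. 194 = 128 + 64 + 2.
14^1 ≡ 14 (mod 17)
14^2 ≡ 14^2 = 196 ≡ 9 (mod 17)
14^4 ≡ 9^2 = 81 ≡ 13 (mod 17)
14^8 ≡ 13^2 = 169 ≡ 16 (mod 17)
14^16 ≡ 16^2 = 256 ≡ 1 (mod 17)
14^32 ≡ 1^2 = 1 (mod 17)
14^64 ≡ 1^2 = 1 (mod 17)
14^128 ≡ 1^2 = 1 (mod 17)
14^194 = 14^128 * 14^64 * 14^2 ≡ 1 * 1 * 9 (mod 17).
Accumulate the product:
1 * 1 = 1
1 * 9 = 9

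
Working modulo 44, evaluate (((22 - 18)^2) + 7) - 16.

22 - 18 = 4
(4)^2 ≡ 16 (mod 44)
16 + 7 = 23
23 - 16 = 7

7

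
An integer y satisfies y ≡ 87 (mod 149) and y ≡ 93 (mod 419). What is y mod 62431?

40317

149⁻¹ mod 419: 149*45 ≡ 1 (mod 419), so 149⁻¹ ≡ 45.
y = 87 + 149*((93 − 87)*45 mod 419) = 87 + 149*270 = 40317.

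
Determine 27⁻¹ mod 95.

95 = 3×27 + 14
27 = 1×14 + 13
14 = 1×13 + 1
13 = 13×1 + 0
gcd(27, 95) = 1, so the inverse exists.
Back-substitute for 1:
1 = 1×14 − 1×13
  = −1×27 + 2×14
  = 2×95 − 7×27
So 27⁻¹ ≡ −7 ≡ 88 (mod 95).

88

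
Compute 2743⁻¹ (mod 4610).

Run the extended Euclidean algorithm:
4610 = 1*2743 + 1867
2743 = 1*1867 + 876
1867 = 2*876 + 115
876 = 7*115 + 71
115 = 1*71 + 44
71 = 1*44 + 27
44 = 1*27 + 17
27 = 1*17 + 10
17 = 1*10 + 7
10 = 1*7 + 3
7 = 2*3 + 1
3 = 3*1 + 0
gcd(2743, 4610) = 1, so the inverse exists.
Bézout: 1 = 811*4610 − 1363*2743.
So 2743⁻¹ ≡ −1363 ≡ 3247 (mod 4610).

3247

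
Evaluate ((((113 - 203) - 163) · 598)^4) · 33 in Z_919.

373

113 - 203 = -90 ≡ 829 (mod 919)
829 - 163 = 666
666 · 598 = 398268 ≡ 341 (mod 919)
(341)^4 ≡ 67 (mod 919)
67 · 33 = 2211 ≡ 373 (mod 919)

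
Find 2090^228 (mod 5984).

3520

Using repeated squaring:
2090^1 ≡ 2090 (mod 5984)
2090^2 ≡ 2090^2 = 4368100 ≡ 5764 (mod 5984)
2090^4 ≡ 5764^2 = 33223696 ≡ 528 (mod 5984)
2090^8 ≡ 528^2 = 278784 ≡ 3520 (mod 5984)
2090^16 ≡ 3520^2 = 12390400 ≡ 3520 (mod 5984)
2090^32 ≡ 3520^2 = 12390400 ≡ 3520 (mod 5984)
2090^64 ≡ 3520^2 = 12390400 ≡ 3520 (mod 5984)
2090^128 ≡ 3520^2 = 12390400 ≡ 3520 (mod 5984)
2090^228 = 2090^128 * 2090^64 * 2090^32 * 2090^4 ≡ 3520 * 3520 * 3520 * 528 (mod 5984).
Accumulate the product:
3520 * 3520 = 12390400 ≡ 3520
3520 * 3520 = 12390400 ≡ 3520
3520 * 528 = 1858560 ≡ 3520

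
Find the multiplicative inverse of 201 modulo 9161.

Apply the Euclidean algorithm and back-substitute:
9161 = 45·201 + 116
201 = 1·116 + 85
116 = 1·85 + 31
85 = 2·31 + 23
31 = 1·23 + 8
23 = 2·8 + 7
8 = 1·7 + 1
7 = 7·1 + 0
gcd(201, 9161) = 1, so the inverse exists.
Back-substitute for 1:
1 = 1·8 − 1·7
  = −1·23 + 3·8
  = 3·31 − 4·23
  = −4·85 + 11·31
  = 11·116 − 15·85
  = −15·201 + 26·116
  = 26·9161 − 1185·201
So 201⁻¹ ≡ −1185 ≡ 7976 (mod 9161).

7976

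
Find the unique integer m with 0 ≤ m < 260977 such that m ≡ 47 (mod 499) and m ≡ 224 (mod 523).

499⁻¹ mod 523: 499·414 ≡ 1 (mod 523), so 499⁻¹ ≡ 414.
m = 47 + 499·((224 − 47)·414 mod 523) = 47 + 499·58 = 28989.

28989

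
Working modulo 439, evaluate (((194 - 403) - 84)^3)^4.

7

194 - 403 = -209 ≡ 230 (mod 439)
230 - 84 = 146
(146)^3 ≡ 65 (mod 439)
(65)^4 ≡ 7 (mod 439)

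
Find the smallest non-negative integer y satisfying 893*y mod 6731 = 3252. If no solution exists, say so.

4496

gcd(893, 6731) = 1, so a unique solution mod 6731 exists.
893⁻¹ ≡ 6128 (mod 6731).
y ≡ 6128*3252 ≡ 4496 (mod 6731).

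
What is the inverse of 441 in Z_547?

By the extended Euclidean algorithm:
547 = 1*441 + 106
441 = 4*106 + 17
106 = 6*17 + 4
17 = 4*4 + 1
4 = 4*1 + 0
gcd(441, 547) = 1, so the inverse exists.
Back-substitute for 1:
1 = 1*17 − 4*4
  = −4*106 + 25*17
  = 25*441 − 104*106
  = −104*547 + 129*441
So 441⁻¹ ≡ 129 (mod 547).

129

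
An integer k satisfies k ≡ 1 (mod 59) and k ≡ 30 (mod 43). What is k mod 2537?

59⁻¹ mod 43: 59×35 ≡ 1 (mod 43), so 59⁻¹ ≡ 35.
k = 1 + 59×((30 − 1)×35 mod 43) = 1 + 59×26 = 1535.

1535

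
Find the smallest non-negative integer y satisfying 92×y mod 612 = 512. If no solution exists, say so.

112

gcd(92, 612) = 4, and 4 | 512, so solutions exist.
Divide through by 4: 23×y ≡ 128 mod 153.
23⁻¹ ≡ 20 (mod 153).
y ≡ 20×128 ≡ 112 (mod 153).
The smallest non-negative solution is y = 112.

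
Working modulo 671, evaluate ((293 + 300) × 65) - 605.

293 + 300 = 593
593 × 65 = 38545 ≡ 298 (mod 671)
298 - 605 = -307 ≡ 364 (mod 671)

364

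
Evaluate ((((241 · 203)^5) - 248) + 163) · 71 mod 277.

0

241 · 203 = 48923 ≡ 171 (mod 277)
(171)^5 ≡ 85 (mod 277)
85 - 248 = -163 ≡ 114 (mod 277)
114 + 163 = 277 ≡ 0 (mod 277)
0 · 71 = 0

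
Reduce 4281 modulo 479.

4281 = 8×479 + 449, so 4281 ≡ 449 (mod 479).

449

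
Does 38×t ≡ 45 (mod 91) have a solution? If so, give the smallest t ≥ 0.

gcd(38, 91) = 1, so a unique solution mod 91 exists.
38⁻¹ ≡ 12 (mod 91).
t ≡ 12×45 ≡ 85 (mod 91).

85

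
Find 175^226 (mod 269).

226 in binary is 11100010, i.e. 226 = 128 + 64 + 32 + 2.
175^1 ≡ 175 (mod 269)
175^2 ≡ 175^2 = 30625 ≡ 228 (mod 269)
175^4 ≡ 228^2 = 51984 ≡ 67 (mod 269)
175^8 ≡ 67^2 = 4489 ≡ 185 (mod 269)
175^16 ≡ 185^2 = 34225 ≡ 62 (mod 269)
175^32 ≡ 62^2 = 3844 ≡ 78 (mod 269)
175^64 ≡ 78^2 = 6084 ≡ 166 (mod 269)
175^128 ≡ 166^2 = 27556 ≡ 118 (mod 269)
175^226 = 175^128 * 175^64 * 175^32 * 175^2 ≡ 118 * 166 * 78 * 228 (mod 269).
Accumulate the product:
118 * 166 = 19588 ≡ 220
220 * 78 = 17160 ≡ 213
213 * 228 = 48564 ≡ 144

144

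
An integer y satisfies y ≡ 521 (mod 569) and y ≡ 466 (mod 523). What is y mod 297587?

213327

569⁻¹ mod 523: 569·307 ≡ 1 (mod 523), so 569⁻¹ ≡ 307.
y = 521 + 569·((466 − 521)·307 mod 523) = 521 + 569·374 = 213327.
Check: 213327 mod 569 = 521, 213327 mod 523 = 466. ✓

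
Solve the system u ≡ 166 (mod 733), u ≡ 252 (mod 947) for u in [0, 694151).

733⁻¹ mod 947: 733·562 ≡ 1 (mod 947), so 733⁻¹ ≡ 562.
u = 166 + 733·((252 − 166)·562 mod 947) = 166 + 733·35 = 25821.

25821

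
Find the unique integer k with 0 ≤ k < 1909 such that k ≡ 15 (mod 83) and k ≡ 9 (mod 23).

1343

83⁻¹ mod 23: 83·5 ≡ 1 (mod 23), so 83⁻¹ ≡ 5.
k = 15 + 83·((9 − 15)·5 mod 23) = 15 + 83·16 = 1343.
Check: 1343 mod 83 = 15, 1343 mod 23 = 9. ✓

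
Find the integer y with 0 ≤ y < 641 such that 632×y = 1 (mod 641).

Run the extended Euclidean algorithm:
641 = 1·632 + 9
632 = 70·9 + 2
9 = 4·2 + 1
2 = 2·1 + 0
gcd(632, 641) = 1, so the inverse exists.
Back-substitute for 1:
1 = 1·9 − 4·2
  = −4·632 + 281·9
  = 281·641 − 285·632
So 632⁻¹ ≡ −285 ≡ 356 (mod 641).

356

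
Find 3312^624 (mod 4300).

624 in binary is 1001110000, i.e. 624 = 512 + 64 + 32 + 16.
3312^1 ≡ 3312 (mod 4300)
3312^2 ≡ 3312^2 = 10969344 ≡ 44 (mod 4300)
3312^4 ≡ 44^2 = 1936 (mod 4300)
3312^8 ≡ 1936^2 = 3748096 ≡ 2796 (mod 4300)
3312^16 ≡ 2796^2 = 7817616 ≡ 216 (mod 4300)
3312^32 ≡ 216^2 = 46656 ≡ 3656 (mod 4300)
3312^64 ≡ 3656^2 = 13366336 ≡ 1936 (mod 4300)
3312^128 ≡ 1936^2 = 3748096 ≡ 2796 (mod 4300)
3312^256 ≡ 2796^2 = 7817616 ≡ 216 (mod 4300)
3312^512 ≡ 216^2 = 46656 ≡ 3656 (mod 4300)
3312^624 = 3312^512 × 3312^64 × 3312^32 × 3312^16 ≡ 3656 × 1936 × 3656 × 216 (mod 4300).
Accumulate the product:
3656 × 1936 = 7078016 ≡ 216
216 × 3656 = 789696 ≡ 2796
2796 × 216 = 603936 ≡ 1936

1936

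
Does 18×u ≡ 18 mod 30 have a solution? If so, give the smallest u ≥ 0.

gcd(18, 30) = 6, and 6 | 18, so solutions exist.
Divide through by 6: 3×u = 3 (mod 5).
3⁻¹ ≡ 2 (mod 5).
u ≡ 2×3 ≡ 1 (mod 5).
The smallest non-negative solution is u = 1.

1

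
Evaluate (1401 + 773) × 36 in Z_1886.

938

1401 + 773 = 2174 ≡ 288 (mod 1886)
288 × 36 = 10368 ≡ 938 (mod 1886)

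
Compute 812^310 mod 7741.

By square-and-multiply:
812^1 ≡ 812 (mod 7741)
812^2 ≡ 812^2 = 659344 ≡ 1359 (mod 7741)
812^4 ≡ 1359^2 = 1846881 ≡ 4523 (mod 7741)
812^8 ≡ 4523^2 = 20457529 ≡ 5807 (mod 7741)
812^16 ≡ 5807^2 = 33721249 ≡ 1453 (mod 7741)
812^32 ≡ 1453^2 = 2111209 ≡ 5657 (mod 7741)
812^64 ≡ 5657^2 = 32001649 ≡ 355 (mod 7741)
812^128 ≡ 355^2 = 126025 ≡ 2169 (mod 7741)
812^256 ≡ 2169^2 = 4704561 ≡ 5774 (mod 7741)
812^310 = 812^256 × 812^32 × 812^16 × 812^4 × 812^2 ≡ 5774 × 5657 × 1453 × 4523 × 1359 (mod 7741).
Accumulate the product:
5774 × 5657 = 32663518 ≡ 4239
4239 × 1453 = 6159267 ≡ 5172
5172 × 4523 = 23392956 ≡ 7395
7395 × 1359 = 10049805 ≡ 1987

1987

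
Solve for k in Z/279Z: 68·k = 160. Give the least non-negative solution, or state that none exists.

gcd(68, 279) = 1, so a unique solution mod 279 exists.
68⁻¹ ≡ 119 (mod 279).
k ≡ 119·160 ≡ 68 (mod 279).

68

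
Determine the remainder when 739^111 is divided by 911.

261

Compute successive squares:
111 in binary is 1101111, i.e. 111 = 64 + 32 + 8 + 4 + 2 + 1.
739^1 ≡ 739 (mod 911)
739^2 ≡ 739^2 = 546121 ≡ 432 (mod 911)
739^4 ≡ 432^2 = 186624 ≡ 780 (mod 911)
739^8 ≡ 780^2 = 608400 ≡ 763 (mod 911)
739^16 ≡ 763^2 = 582169 ≡ 40 (mod 911)
739^32 ≡ 40^2 = 1600 ≡ 689 (mod 911)
739^64 ≡ 689^2 = 474721 ≡ 90 (mod 911)
739^111 = 739^64 · 739^32 · 739^8 · 739^4 · 739^2 · 739^1 ≡ 90 · 689 · 763 · 780 · 432 · 739 (mod 911).
Accumulate the product:
90 · 689 = 62010 ≡ 62
62 · 763 = 47306 ≡ 845
845 · 780 = 659100 ≡ 447
447 · 432 = 193104 ≡ 883
883 · 739 = 652537 ≡ 261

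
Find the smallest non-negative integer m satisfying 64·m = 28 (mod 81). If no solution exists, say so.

46

gcd(64, 81) = 1, so a unique solution mod 81 exists.
64⁻¹ ≡ 19 (mod 81).
m ≡ 19·28 ≡ 46 (mod 81).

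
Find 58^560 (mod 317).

Compute successive squares:
560 in binary is 1000110000, i.e. 560 = 512 + 32 + 16.
58^1 ≡ 58 (mod 317)
58^2 ≡ 58^2 = 3364 ≡ 194 (mod 317)
58^4 ≡ 194^2 = 37636 ≡ 230 (mod 317)
58^8 ≡ 230^2 = 52900 ≡ 278 (mod 317)
58^16 ≡ 278^2 = 77284 ≡ 253 (mod 317)
58^32 ≡ 253^2 = 64009 ≡ 292 (mod 317)
58^64 ≡ 292^2 = 85264 ≡ 308 (mod 317)
58^128 ≡ 308^2 = 94864 ≡ 81 (mod 317)
58^256 ≡ 81^2 = 6561 ≡ 221 (mod 317)
58^512 ≡ 221^2 = 48841 ≡ 23 (mod 317)
58^560 = 58^512 × 58^32 × 58^16 ≡ 23 × 292 × 253 (mod 317).
Accumulate the product:
23 × 292 = 6716 ≡ 59
59 × 253 = 14927 ≡ 28

28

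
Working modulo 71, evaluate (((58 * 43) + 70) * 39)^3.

58 * 43 = 2494 ≡ 9 (mod 71)
9 + 70 = 79 ≡ 8 (mod 71)
8 * 39 = 312 ≡ 28 (mod 71)
(28)^3 ≡ 13 (mod 71)

13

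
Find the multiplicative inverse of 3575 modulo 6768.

4199

Run the extended Euclidean algorithm:
6768 = 1×3575 + 3193
3575 = 1×3193 + 382
3193 = 8×382 + 137
382 = 2×137 + 108
137 = 1×108 + 29
108 = 3×29 + 21
29 = 1×21 + 8
21 = 2×8 + 5
8 = 1×5 + 3
5 = 1×3 + 2
3 = 1×2 + 1
2 = 2×1 + 0
gcd(3575, 6768) = 1, so the inverse exists.
Bézout: 1 = 1357×6768 − 2569×3575.
So 3575⁻¹ ≡ −2569 ≡ 4199 (mod 6768).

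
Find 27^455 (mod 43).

42

Using repeated squaring:
27^1 ≡ 27 (mod 43)
27^2 ≡ 27^2 = 729 ≡ 41 (mod 43)
27^4 ≡ 41^2 = 1681 ≡ 4 (mod 43)
27^8 ≡ 4^2 = 16 (mod 43)
27^16 ≡ 16^2 = 256 ≡ 41 (mod 43)
27^32 ≡ 41^2 = 1681 ≡ 4 (mod 43)
27^64 ≡ 4^2 = 16 (mod 43)
27^128 ≡ 16^2 = 256 ≡ 41 (mod 43)
27^256 ≡ 41^2 = 1681 ≡ 4 (mod 43)
27^455 = 27^256 * 27^128 * 27^64 * 27^4 * 27^2 * 27^1 ≡ 4 * 41 * 16 * 4 * 41 * 27 (mod 43).
Accumulate the product:
4 * 41 = 164 ≡ 35
35 * 16 = 560 ≡ 1
1 * 4 = 4
4 * 41 = 164 ≡ 35
35 * 27 = 945 ≡ 42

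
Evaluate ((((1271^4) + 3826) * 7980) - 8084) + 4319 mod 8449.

7078

(1271)^4 ≡ 7158 (mod 8449)
7158 + 3826 = 10984 ≡ 2535 (mod 8449)
2535 * 7980 = 20229300 ≡ 2394 (mod 8449)
2394 - 8084 = -5690 ≡ 2759 (mod 8449)
2759 + 4319 = 7078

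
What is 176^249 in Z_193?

119

249 in binary is 11111001, i.e. 249 = 128 + 64 + 32 + 16 + 8 + 1.
176^1 ≡ 176 (mod 193)
176^2 ≡ 176^2 = 30976 ≡ 96 (mod 193)
176^4 ≡ 96^2 = 9216 ≡ 145 (mod 193)
176^8 ≡ 145^2 = 21025 ≡ 181 (mod 193)
176^16 ≡ 181^2 = 32761 ≡ 144 (mod 193)
176^32 ≡ 144^2 = 20736 ≡ 85 (mod 193)
176^64 ≡ 85^2 = 7225 ≡ 84 (mod 193)
176^128 ≡ 84^2 = 7056 ≡ 108 (mod 193)
176^249 = 176^128 · 176^64 · 176^32 · 176^16 · 176^8 · 176^1 ≡ 108 · 84 · 85 · 144 · 181 · 176 (mod 193).
Accumulate the product:
108 · 84 = 9072 ≡ 1
1 · 85 = 85
85 · 144 = 12240 ≡ 81
81 · 181 = 14661 ≡ 186
186 · 176 = 32736 ≡ 119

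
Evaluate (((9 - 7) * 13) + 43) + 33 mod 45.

12

9 - 7 = 2
2 * 13 = 26
26 + 43 = 69 ≡ 24 (mod 45)
24 + 33 = 57 ≡ 12 (mod 45)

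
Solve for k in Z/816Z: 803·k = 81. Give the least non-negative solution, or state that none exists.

747

gcd(803, 816) = 1, so a unique solution mod 816 exists.
803⁻¹ ≡ 251 (mod 816).
k ≡ 251·81 ≡ 747 (mod 816).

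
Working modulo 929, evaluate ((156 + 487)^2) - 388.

156 + 487 = 643
(643)^2 ≡ 44 (mod 929)
44 - 388 = -344 ≡ 585 (mod 929)

585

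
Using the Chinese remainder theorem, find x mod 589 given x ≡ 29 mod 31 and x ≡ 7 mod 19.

31⁻¹ mod 19: 31*8 ≡ 1 (mod 19), so 31⁻¹ ≡ 8.
x = 29 + 31*((7 − 29)*8 mod 19) = 29 + 31*14 = 463.

463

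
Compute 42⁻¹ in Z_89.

Apply the Euclidean algorithm and back-substitute:
89 = 2·42 + 5
42 = 8·5 + 2
5 = 2·2 + 1
2 = 2·1 + 0
gcd(42, 89) = 1, so the inverse exists.
Back-substitute for 1:
1 = 1·5 − 2·2
  = −2·42 + 17·5
  = 17·89 − 36·42
So 42⁻¹ ≡ −36 ≡ 53 (mod 89).

53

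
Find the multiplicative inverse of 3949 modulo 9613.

9187

Apply the Euclidean algorithm and back-substitute:
9613 = 2·3949 + 1715
3949 = 2·1715 + 519
1715 = 3·519 + 158
519 = 3·158 + 45
158 = 3·45 + 23
45 = 1·23 + 22
23 = 1·22 + 1
22 = 22·1 + 0
gcd(3949, 9613) = 1, so the inverse exists.
Back-substitute for 1:
1 = 1·23 − 1·22
  = −1·45 + 2·23
  = 2·158 − 7·45
  = −7·519 + 23·158
  = 23·1715 − 76·519
  = −76·3949 + 175·1715
  = 175·9613 − 426·3949
So 3949⁻¹ ≡ −426 ≡ 9187 (mod 9613).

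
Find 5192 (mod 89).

5192 = 58·89 + 30, so 5192 ≡ 30 (mod 89).

30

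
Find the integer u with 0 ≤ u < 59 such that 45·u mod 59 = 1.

59 = 1*45 + 14
45 = 3*14 + 3
14 = 4*3 + 2
3 = 1*2 + 1
2 = 2*1 + 0
gcd(45, 59) = 1, so the inverse exists.
Back-substitute for 1:
1 = 1*3 − 1*2
  = −1*14 + 5*3
  = 5*45 − 16*14
  = −16*59 + 21*45
So 45⁻¹ ≡ 21 (mod 59).

21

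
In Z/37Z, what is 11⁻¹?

37 = 3*11 + 4
11 = 2*4 + 3
4 = 1*3 + 1
3 = 3*1 + 0
gcd(11, 37) = 1, so the inverse exists.
Bézout: 1 = 3*37 − 10*11.
So 11⁻¹ ≡ −10 ≡ 27 (mod 37).

27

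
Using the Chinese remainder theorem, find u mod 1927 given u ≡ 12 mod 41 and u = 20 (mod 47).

41⁻¹ mod 47: 41×39 ≡ 1 (mod 47), so 41⁻¹ ≡ 39.
u = 12 + 41×((20 − 12)×39 mod 47) = 12 + 41×30 = 1242.
Check: 1242 mod 41 = 12, 1242 mod 47 = 20. ✓

1242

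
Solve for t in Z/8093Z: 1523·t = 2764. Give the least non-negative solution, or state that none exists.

4407

gcd(1523, 8093) = 1, so a unique solution mod 8093 exists.
1523⁻¹ ≡ 5638 (mod 8093).
t ≡ 5638·2764 ≡ 4407 (mod 8093).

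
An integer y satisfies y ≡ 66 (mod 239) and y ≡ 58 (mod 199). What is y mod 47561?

38067

239⁻¹ mod 199: 239·5 ≡ 1 (mod 199), so 239⁻¹ ≡ 5.
y = 66 + 239·((58 − 66)·5 mod 199) = 66 + 239·159 = 38067.
Check: 38067 mod 239 = 66, 38067 mod 199 = 58. ✓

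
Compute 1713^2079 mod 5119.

2079 in binary is 100000011111, i.e. 2079 = 2048 + 16 + 8 + 4 + 2 + 1.
1713^1 ≡ 1713 (mod 5119)
1713^2 ≡ 1713^2 = 2934369 ≡ 1182 (mod 5119)
1713^4 ≡ 1182^2 = 1397124 ≡ 4756 (mod 5119)
1713^8 ≡ 4756^2 = 22619536 ≡ 3794 (mod 5119)
1713^16 ≡ 3794^2 = 14394436 ≡ 4927 (mod 5119)
1713^32 ≡ 4927^2 = 24275329 ≡ 1031 (mod 5119)
1713^64 ≡ 1031^2 = 1062961 ≡ 3328 (mod 5119)
1713^128 ≡ 3328^2 = 11075584 ≡ 3187 (mod 5119)
1713^256 ≡ 3187^2 = 10156969 ≡ 873 (mod 5119)
1713^512 ≡ 873^2 = 762129 ≡ 4517 (mod 5119)
1713^1024 ≡ 4517^2 = 20403289 ≡ 4074 (mod 5119)
1713^2048 ≡ 4074^2 = 16597476 ≡ 1678 (mod 5119)
1713^2079 = 1713^2048 · 1713^16 · 1713^8 · 1713^4 · 1713^2 · 1713^1 ≡ 1678 · 4927 · 3794 · 4756 · 1182 · 1713 (mod 5119).
Accumulate the product:
1678 · 4927 = 8267506 ≡ 321
321 · 3794 = 1217874 ≡ 4671
4671 · 4756 = 22215276 ≡ 3935
3935 · 1182 = 4651170 ≡ 3118
3118 · 1713 = 5341134 ≡ 2017

2017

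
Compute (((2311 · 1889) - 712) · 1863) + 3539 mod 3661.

2311 · 1889 = 4365479 ≡ 1567 (mod 3661)
1567 - 712 = 855
855 · 1863 = 1592865 ≡ 330 (mod 3661)
330 + 3539 = 3869 ≡ 208 (mod 3661)

208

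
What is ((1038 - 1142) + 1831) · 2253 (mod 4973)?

2045

1038 - 1142 = -104 ≡ 4869 (mod 4973)
4869 + 1831 = 6700 ≡ 1727 (mod 4973)
1727 · 2253 = 3890931 ≡ 2045 (mod 4973)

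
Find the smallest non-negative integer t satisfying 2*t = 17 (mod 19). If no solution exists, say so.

gcd(2, 19) = 1, so a unique solution mod 19 exists.
2⁻¹ ≡ 10 (mod 19).
t ≡ 10*17 ≡ 18 (mod 19).

18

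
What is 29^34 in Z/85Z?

By square-and-multiply:
34 in binary is 100010, i.e. 34 = 32 + 2.
29^1 ≡ 29 (mod 85)
29^2 ≡ 29^2 = 841 ≡ 76 (mod 85)
29^4 ≡ 76^2 = 5776 ≡ 81 (mod 85)
29^8 ≡ 81^2 = 6561 ≡ 16 (mod 85)
29^16 ≡ 16^2 = 256 ≡ 1 (mod 85)
29^32 ≡ 1^2 = 1 (mod 85)
29^34 = 29^32 × 29^2 ≡ 1 × 76 (mod 85).
1 × 76 = 76 ≡ 76 (mod 85).

76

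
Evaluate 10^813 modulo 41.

813 in binary is 1100101101, i.e. 813 = 512 + 256 + 32 + 8 + 4 + 1.
10^1 ≡ 10 (mod 41)
10^2 ≡ 10^2 = 100 ≡ 18 (mod 41)
10^4 ≡ 18^2 = 324 ≡ 37 (mod 41)
10^8 ≡ 37^2 = 1369 ≡ 16 (mod 41)
10^16 ≡ 16^2 = 256 ≡ 10 (mod 41)
10^32 ≡ 10^2 = 100 ≡ 18 (mod 41)
10^64 ≡ 18^2 = 324 ≡ 37 (mod 41)
10^128 ≡ 37^2 = 1369 ≡ 16 (mod 41)
10^256 ≡ 16^2 = 256 ≡ 10 (mod 41)
10^512 ≡ 10^2 = 100 ≡ 18 (mod 41)
10^813 = 10^512 × 10^256 × 10^32 × 10^8 × 10^4 × 10^1 ≡ 18 × 10 × 18 × 16 × 37 × 10 (mod 41).
Accumulate the product:
18 × 10 = 180 ≡ 16
16 × 18 = 288 ≡ 1
1 × 16 = 16
16 × 37 = 592 ≡ 18
18 × 10 = 180 ≡ 16

16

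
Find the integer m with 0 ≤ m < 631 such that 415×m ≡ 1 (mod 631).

By the extended Euclidean algorithm:
631 = 1·415 + 216
415 = 1·216 + 199
216 = 1·199 + 17
199 = 11·17 + 12
17 = 1·12 + 5
12 = 2·5 + 2
5 = 2·2 + 1
2 = 2·1 + 0
gcd(415, 631) = 1, so the inverse exists.
Back-substitute for 1:
1 = 1·5 − 2·2
  = −2·12 + 5·5
  = 5·17 − 7·12
  = −7·199 + 82·17
  = 82·216 − 89·199
  = −89·415 + 171·216
  = 171·631 − 260·415
So 415⁻¹ ≡ −260 ≡ 371 (mod 631).

371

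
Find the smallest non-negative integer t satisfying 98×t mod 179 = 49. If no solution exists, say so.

90

gcd(98, 179) = 1, so a unique solution mod 179 exists.
98⁻¹ ≡ 137 (mod 179).
t ≡ 137×49 ≡ 90 (mod 179).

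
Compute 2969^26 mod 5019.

By square-and-multiply:
26 in binary is 11010, i.e. 26 = 16 + 8 + 2.
2969^1 ≡ 2969 (mod 5019)
2969^2 ≡ 2969^2 = 8814961 ≡ 1597 (mod 5019)
2969^4 ≡ 1597^2 = 2550409 ≡ 757 (mod 5019)
2969^8 ≡ 757^2 = 573049 ≡ 883 (mod 5019)
2969^16 ≡ 883^2 = 779689 ≡ 1744 (mod 5019)
2969^26 = 2969^16 · 2969^8 · 2969^2 ≡ 1744 · 883 · 1597 (mod 5019).
Accumulate the product:
1744 · 883 = 1539952 ≡ 4138
4138 · 1597 = 6608386 ≡ 3382

3382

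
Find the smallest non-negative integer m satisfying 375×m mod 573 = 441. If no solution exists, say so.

gcd(375, 573) = 3, and 3 | 441, so solutions exist.
Divide through by 3: 125×m mod 191 = 147.
125⁻¹ ≡ 136 (mod 191).
m ≡ 136×147 ≡ 128 (mod 191).
The smallest non-negative solution is m = 128.

128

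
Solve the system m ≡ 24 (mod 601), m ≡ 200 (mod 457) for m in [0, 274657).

601⁻¹ mod 457: 601*73 ≡ 1 (mod 457), so 601⁻¹ ≡ 73.
m = 24 + 601*((200 − 24)*73 mod 457) = 24 + 601*52 = 31276.

31276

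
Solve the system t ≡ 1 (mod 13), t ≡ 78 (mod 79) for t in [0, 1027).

157

13⁻¹ mod 79: 13*73 ≡ 1 (mod 79), so 13⁻¹ ≡ 73.
t = 1 + 13*((78 − 1)*73 mod 79) = 1 + 13*12 = 157.
Check: 157 mod 13 = 1, 157 mod 79 = 78. ✓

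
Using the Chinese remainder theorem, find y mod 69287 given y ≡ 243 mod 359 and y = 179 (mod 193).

29322

359⁻¹ mod 193: 359*50 ≡ 1 (mod 193), so 359⁻¹ ≡ 50.
y = 243 + 359*((179 − 243)*50 mod 193) = 243 + 359*81 = 29322.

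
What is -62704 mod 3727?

655

-62704 = -17×3727 + 655, so -62704 ≡ 655 (mod 3727).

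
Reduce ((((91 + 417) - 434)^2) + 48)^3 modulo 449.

91 + 417 = 508 ≡ 59 (mod 449)
59 - 434 = -375 ≡ 74 (mod 449)
(74)^2 ≡ 88 (mod 449)
88 + 48 = 136
(136)^3 ≡ 158 (mod 449)

158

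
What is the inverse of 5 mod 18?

By the extended Euclidean algorithm:
18 = 3*5 + 3
5 = 1*3 + 2
3 = 1*2 + 1
2 = 2*1 + 0
gcd(5, 18) = 1, so the inverse exists.
Back-substitute for 1:
1 = 1*3 − 1*2
  = −1*5 + 2*3
  = 2*18 − 7*5
So 5⁻¹ ≡ −7 ≡ 11 (mod 18).

11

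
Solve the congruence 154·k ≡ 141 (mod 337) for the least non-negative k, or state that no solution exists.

gcd(154, 337) = 1, so a unique solution mod 337 exists.
154⁻¹ ≡ 151 (mod 337).
k ≡ 151·141 ≡ 60 (mod 337).

60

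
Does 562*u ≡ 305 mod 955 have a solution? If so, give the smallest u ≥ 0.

580

gcd(562, 955) = 1, so a unique solution mod 955 exists.
562⁻¹ ≡ 243 (mod 955).
u ≡ 243*305 ≡ 580 (mod 955).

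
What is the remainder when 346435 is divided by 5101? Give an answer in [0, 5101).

346435 = 67×5101 + 4668, so 346435 ≡ 4668 (mod 5101).

4668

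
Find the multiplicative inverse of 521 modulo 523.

261

Run the extended Euclidean algorithm:
523 = 1·521 + 2
521 = 260·2 + 1
2 = 2·1 + 0
gcd(521, 523) = 1, so the inverse exists.
Bézout: 1 = −260·523 + 261·521.
So 521⁻¹ ≡ 261 (mod 523).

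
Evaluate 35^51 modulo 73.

By square-and-multiply:
51 in binary is 110011, i.e. 51 = 32 + 16 + 2 + 1.
35^1 ≡ 35 (mod 73)
35^2 ≡ 35^2 = 1225 ≡ 57 (mod 73)
35^4 ≡ 57^2 = 3249 ≡ 37 (mod 73)
35^8 ≡ 37^2 = 1369 ≡ 55 (mod 73)
35^16 ≡ 55^2 = 3025 ≡ 32 (mod 73)
35^32 ≡ 32^2 = 1024 ≡ 2 (mod 73)
35^51 = 35^32 * 35^16 * 35^2 * 35^1 ≡ 2 * 32 * 57 * 35 (mod 73).
Accumulate the product:
2 * 32 = 64
64 * 57 = 3648 ≡ 71
71 * 35 = 2485 ≡ 3

3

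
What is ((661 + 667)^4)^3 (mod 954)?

661 + 667 = 1328 ≡ 374 (mod 954)
(374)^4 ≡ 346 (mod 954)
(346)^3 ≡ 10 (mod 954)

10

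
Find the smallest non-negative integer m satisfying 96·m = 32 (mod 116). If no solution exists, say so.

10

gcd(96, 116) = 4, and 4 | 32, so solutions exist.
Divide through by 4: 24·m ≡ 8 (mod 29).
24⁻¹ ≡ 23 (mod 29).
m ≡ 23·8 ≡ 10 (mod 29).
The smallest non-negative solution is m = 10.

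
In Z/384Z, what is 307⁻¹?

379

Run the extended Euclidean algorithm:
384 = 1×307 + 77
307 = 3×77 + 76
77 = 1×76 + 1
76 = 76×1 + 0
gcd(307, 384) = 1, so the inverse exists.
Back-substitute for 1:
1 = 1×77 − 1×76
  = −1×307 + 4×77
  = 4×384 − 5×307
So 307⁻¹ ≡ −5 ≡ 379 (mod 384).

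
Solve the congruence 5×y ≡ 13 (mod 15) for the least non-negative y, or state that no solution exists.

no solution

gcd(5, 15) = 5, and 5 does not divide 13.
So the congruence has no solution.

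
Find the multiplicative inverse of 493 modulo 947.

340

By the extended Euclidean algorithm:
947 = 1×493 + 454
493 = 1×454 + 39
454 = 11×39 + 25
39 = 1×25 + 14
25 = 1×14 + 11
14 = 1×11 + 3
11 = 3×3 + 2
3 = 1×2 + 1
2 = 2×1 + 0
gcd(493, 947) = 1, so the inverse exists.
Back-substitute for 1:
1 = 1×3 − 1×2
  = −1×11 + 4×3
  = 4×14 − 5×11
  = −5×25 + 9×14
  = 9×39 − 14×25
  = −14×454 + 163×39
  = 163×493 − 177×454
  = −177×947 + 340×493
So 493⁻¹ ≡ 340 (mod 947).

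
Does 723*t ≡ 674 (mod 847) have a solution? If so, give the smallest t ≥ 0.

582

gcd(723, 847) = 1, so a unique solution mod 847 exists.
723⁻¹ ≡ 403 (mod 847).
t ≡ 403*674 ≡ 582 (mod 847).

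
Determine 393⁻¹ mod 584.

425

Apply the Euclidean algorithm and back-substitute:
584 = 1×393 + 191
393 = 2×191 + 11
191 = 17×11 + 4
11 = 2×4 + 3
4 = 1×3 + 1
3 = 3×1 + 0
gcd(393, 584) = 1, so the inverse exists.
Bézout: 1 = 107×584 − 159×393.
So 393⁻¹ ≡ −159 ≡ 425 (mod 584).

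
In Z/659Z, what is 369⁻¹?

659 = 1·369 + 290
369 = 1·290 + 79
290 = 3·79 + 53
79 = 1·53 + 26
53 = 2·26 + 1
26 = 26·1 + 0
gcd(369, 659) = 1, so the inverse exists.
Back-substitute for 1:
1 = 1·53 − 2·26
  = −2·79 + 3·53
  = 3·290 − 11·79
  = −11·369 + 14·290
  = 14·659 − 25·369
So 369⁻¹ ≡ −25 ≡ 634 (mod 659).

634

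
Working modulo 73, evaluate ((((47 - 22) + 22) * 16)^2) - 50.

47 - 22 = 25
25 + 22 = 47
47 * 16 = 752 ≡ 22 (mod 73)
(22)^2 ≡ 46 (mod 73)
46 - 50 = -4 ≡ 69 (mod 73)

69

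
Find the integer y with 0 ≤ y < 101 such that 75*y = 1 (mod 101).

Apply the Euclidean algorithm and back-substitute:
101 = 1*75 + 26
75 = 2*26 + 23
26 = 1*23 + 3
23 = 7*3 + 2
3 = 1*2 + 1
2 = 2*1 + 0
gcd(75, 101) = 1, so the inverse exists.
Bézout: 1 = 26*101 − 35*75.
So 75⁻¹ ≡ −35 ≡ 66 (mod 101).

66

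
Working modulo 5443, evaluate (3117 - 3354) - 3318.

1888

3117 - 3354 = -237 ≡ 5206 (mod 5443)
5206 - 3318 = 1888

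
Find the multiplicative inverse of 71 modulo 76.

15

76 = 1·71 + 5
71 = 14·5 + 1
5 = 5·1 + 0
gcd(71, 76) = 1, so the inverse exists.
Back-substitute for 1:
1 = 1·71 − 14·5
  = −14·76 + 15·71
So 71⁻¹ ≡ 15 (mod 76).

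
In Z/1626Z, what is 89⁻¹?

1626 = 18×89 + 24
89 = 3×24 + 17
24 = 1×17 + 7
17 = 2×7 + 3
7 = 2×3 + 1
3 = 3×1 + 0
gcd(89, 1626) = 1, so the inverse exists.
Bézout: 1 = 26×1626 − 475×89.
So 89⁻¹ ≡ −475 ≡ 1151 (mod 1626).

1151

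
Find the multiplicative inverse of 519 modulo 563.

499

Apply the Euclidean algorithm and back-substitute:
563 = 1·519 + 44
519 = 11·44 + 35
44 = 1·35 + 9
35 = 3·9 + 8
9 = 1·8 + 1
8 = 8·1 + 0
gcd(519, 563) = 1, so the inverse exists.
Bézout: 1 = 59·563 − 64·519.
So 519⁻¹ ≡ −64 ≡ 499 (mod 563).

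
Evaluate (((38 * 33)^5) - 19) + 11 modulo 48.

40

38 * 33 = 1254 ≡ 6 (mod 48)
(6)^5 ≡ 0 (mod 48)
0 - 19 = -19 ≡ 29 (mod 48)
29 + 11 = 40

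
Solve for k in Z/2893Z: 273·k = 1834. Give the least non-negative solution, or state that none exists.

gcd(273, 2893) = 1, so a unique solution mod 2893 exists.
273⁻¹ ≡ 2183 (mod 2893).
k ≡ 2183·1834 ≡ 2603 (mod 2893).

2603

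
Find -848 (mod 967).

-848 = -1*967 + 119, so -848 ≡ 119 (mod 967).

119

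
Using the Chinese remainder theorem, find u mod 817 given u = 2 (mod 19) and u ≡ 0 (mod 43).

19⁻¹ mod 43: 19*34 ≡ 1 (mod 43), so 19⁻¹ ≡ 34.
u = 2 + 19*((0 − 2)*34 mod 43) = 2 + 19*18 = 344.

344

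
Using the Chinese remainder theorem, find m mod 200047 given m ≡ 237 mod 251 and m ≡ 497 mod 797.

104904

251⁻¹ mod 797: 251×489 ≡ 1 (mod 797), so 251⁻¹ ≡ 489.
m = 237 + 251×((497 − 237)×489 mod 797) = 237 + 251×417 = 104904.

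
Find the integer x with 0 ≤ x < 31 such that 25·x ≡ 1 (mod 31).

5

31 = 1*25 + 6
25 = 4*6 + 1
6 = 6*1 + 0
gcd(25, 31) = 1, so the inverse exists.
Back-substitute for 1:
1 = 1*25 − 4*6
  = −4*31 + 5*25
So 25⁻¹ ≡ 5 (mod 31).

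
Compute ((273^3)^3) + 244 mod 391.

(273)^3 ≡ 341 (mod 391)
(341)^3 ≡ 120 (mod 391)
120 + 244 = 364

364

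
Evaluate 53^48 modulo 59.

53^1 ≡ 53 (mod 59)
53^2 ≡ 53^2 = 2809 ≡ 36 (mod 59)
53^4 ≡ 36^2 = 1296 ≡ 57 (mod 59)
53^8 ≡ 57^2 = 3249 ≡ 4 (mod 59)
53^16 ≡ 4^2 = 16 (mod 59)
53^32 ≡ 16^2 = 256 ≡ 20 (mod 59)
53^48 = 53^32 × 53^16 ≡ 20 × 16 (mod 59).
20 × 16 = 320 ≡ 25 (mod 59).

25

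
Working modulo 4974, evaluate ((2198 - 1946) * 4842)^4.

2198 - 1946 = 252
252 * 4842 = 1220184 ≡ 1554 (mod 4974)
(1554)^4 ≡ 4008 (mod 4974)

4008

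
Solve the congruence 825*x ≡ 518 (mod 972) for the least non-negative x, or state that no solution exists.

no solution

gcd(825, 972) = 3, and 3 does not divide 518.
So the congruence has no solution.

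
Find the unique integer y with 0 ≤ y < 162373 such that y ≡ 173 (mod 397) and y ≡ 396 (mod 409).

87513

397⁻¹ mod 409: 397×34 ≡ 1 (mod 409), so 397⁻¹ ≡ 34.
y = 173 + 397×((396 − 173)×34 mod 409) = 173 + 397×220 = 87513.
Check: 87513 mod 397 = 173, 87513 mod 409 = 396. ✓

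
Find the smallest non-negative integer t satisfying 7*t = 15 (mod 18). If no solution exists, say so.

gcd(7, 18) = 1, so a unique solution mod 18 exists.
7⁻¹ ≡ 13 (mod 18).
t ≡ 13*15 ≡ 15 (mod 18).

15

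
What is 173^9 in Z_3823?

3782

Using repeated squaring:
173^1 ≡ 173 (mod 3823)
173^2 ≡ 173^2 = 29929 ≡ 3168 (mod 3823)
173^4 ≡ 3168^2 = 10036224 ≡ 849 (mod 3823)
173^8 ≡ 849^2 = 720801 ≡ 2077 (mod 3823)
173^9 = 173^8 * 173^1 ≡ 2077 * 173 (mod 3823).
2077 * 173 = 359321 ≡ 3782 (mod 3823).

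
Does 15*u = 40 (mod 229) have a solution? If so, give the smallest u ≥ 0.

gcd(15, 229) = 1, so a unique solution mod 229 exists.
15⁻¹ ≡ 168 (mod 229).
u ≡ 168*40 ≡ 79 (mod 229).

79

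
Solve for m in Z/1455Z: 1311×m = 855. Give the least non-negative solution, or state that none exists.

85

gcd(1311, 1455) = 3, and 3 | 855, so solutions exist.
Divide through by 3: 437×m mod 485 = 285.
437⁻¹ ≡ 293 (mod 485).
m ≡ 293×285 ≡ 85 (mod 485).
The smallest non-negative solution is m = 85.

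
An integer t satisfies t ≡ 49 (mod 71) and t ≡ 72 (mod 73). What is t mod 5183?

1824

71⁻¹ mod 73: 71*36 ≡ 1 (mod 73), so 71⁻¹ ≡ 36.
t = 49 + 71*((72 − 49)*36 mod 73) = 49 + 71*25 = 1824.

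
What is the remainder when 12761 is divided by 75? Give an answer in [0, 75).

11

12761 = 170×75 + 11, so 12761 ≡ 11 (mod 75).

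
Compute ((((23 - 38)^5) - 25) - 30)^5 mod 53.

6

23 - 38 = -15 ≡ 38 (mod 53)
(38)^5 ≡ 9 (mod 53)
9 - 25 = -16 ≡ 37 (mod 53)
37 - 30 = 7
(7)^5 ≡ 6 (mod 53)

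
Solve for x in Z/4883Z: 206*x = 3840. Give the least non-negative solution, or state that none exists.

gcd(206, 4883) = 1, so a unique solution mod 4883 exists.
206⁻¹ ≡ 4243 (mod 4883).
x ≡ 4243*3840 ≡ 3432 (mod 4883).

3432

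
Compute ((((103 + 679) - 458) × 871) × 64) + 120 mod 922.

118

103 + 679 = 782
782 - 458 = 324
324 × 871 = 282204 ≡ 72 (mod 922)
72 × 64 = 4608 ≡ 920 (mod 922)
920 + 120 = 1040 ≡ 118 (mod 922)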